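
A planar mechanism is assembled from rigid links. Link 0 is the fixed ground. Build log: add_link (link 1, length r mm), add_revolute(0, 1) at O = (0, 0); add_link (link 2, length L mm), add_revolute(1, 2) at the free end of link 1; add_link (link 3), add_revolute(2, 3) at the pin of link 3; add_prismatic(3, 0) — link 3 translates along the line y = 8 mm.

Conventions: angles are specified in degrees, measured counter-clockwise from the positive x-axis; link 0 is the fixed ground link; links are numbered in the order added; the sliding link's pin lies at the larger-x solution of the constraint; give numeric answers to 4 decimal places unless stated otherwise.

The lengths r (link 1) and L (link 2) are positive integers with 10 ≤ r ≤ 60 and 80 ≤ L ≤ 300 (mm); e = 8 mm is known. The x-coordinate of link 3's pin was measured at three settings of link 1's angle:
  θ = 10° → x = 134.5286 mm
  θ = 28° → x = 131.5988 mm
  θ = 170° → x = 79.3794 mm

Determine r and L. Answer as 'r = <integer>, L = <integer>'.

constraint per measurement: (x − r cos θ)² + (r sin θ − e)² = L²
subtracting the θ₁ and θ₂ equations cancels the r² and L² terms:
r = (x₁² − x₂²) / (2[(x₁cos θ₁ + e sin θ₁) − (x₂cos θ₂ + e sin θ₂)]) = 27.9997 → r = 28
L² = (x₁ − r cos θ₁)² + (r sin θ₁ − e)² = 11449.0006 → L = 107.0000 → L = 107
check at θ₃=170°: x = 79.3794 (printed 79.3794) ✓

r = 28, L = 107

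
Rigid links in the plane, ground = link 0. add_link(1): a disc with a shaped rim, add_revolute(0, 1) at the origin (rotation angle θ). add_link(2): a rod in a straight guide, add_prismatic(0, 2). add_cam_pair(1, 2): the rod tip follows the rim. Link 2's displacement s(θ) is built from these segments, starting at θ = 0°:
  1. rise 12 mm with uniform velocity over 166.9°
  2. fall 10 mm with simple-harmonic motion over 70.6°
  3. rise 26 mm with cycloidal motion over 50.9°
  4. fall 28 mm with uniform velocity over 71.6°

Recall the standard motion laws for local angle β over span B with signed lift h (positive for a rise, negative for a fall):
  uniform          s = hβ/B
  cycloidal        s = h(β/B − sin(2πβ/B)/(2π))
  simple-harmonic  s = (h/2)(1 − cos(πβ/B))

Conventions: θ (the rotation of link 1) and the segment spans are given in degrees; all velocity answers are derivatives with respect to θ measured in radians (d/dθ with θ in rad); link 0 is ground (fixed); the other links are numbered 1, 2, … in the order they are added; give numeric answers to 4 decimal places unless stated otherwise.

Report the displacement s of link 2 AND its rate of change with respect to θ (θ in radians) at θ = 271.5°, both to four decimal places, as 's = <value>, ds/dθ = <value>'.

segment 1 (0° to 166.9°, uniform, h = 12) is passed completely: s = 0.0000 + (12) = 12.0000
segment 2 (166.9° to 237.5°, simple-harmonic, h = -10) is passed completely: s = 12.0000 + (-10) = 2.0000
θ = 271.5° falls in segment 3 (237.5° to 288.4°, cycloidal, h = 26): β = 271.5 − 237.5 = 34°, B = 50.9°; Δs = 26·(0.6680 − sin(2π·0.6680)/(2π)) = 20.9679; s = 2.0000 + 20.9679 = 22.9679
velocity in seg [237.5°–288.4°] (cycloidal), θ in radians: β = 34° = 0.5934 rad, B = 50.9° = 0.8884 rad; ds/dθ = (h/B)(1 − cos(2πβ/B)) = (26/0.8884)(1 − cos(2π·0.6680)) = 43.691423 mm/rad

s = 22.9679, ds/dθ = 43.6914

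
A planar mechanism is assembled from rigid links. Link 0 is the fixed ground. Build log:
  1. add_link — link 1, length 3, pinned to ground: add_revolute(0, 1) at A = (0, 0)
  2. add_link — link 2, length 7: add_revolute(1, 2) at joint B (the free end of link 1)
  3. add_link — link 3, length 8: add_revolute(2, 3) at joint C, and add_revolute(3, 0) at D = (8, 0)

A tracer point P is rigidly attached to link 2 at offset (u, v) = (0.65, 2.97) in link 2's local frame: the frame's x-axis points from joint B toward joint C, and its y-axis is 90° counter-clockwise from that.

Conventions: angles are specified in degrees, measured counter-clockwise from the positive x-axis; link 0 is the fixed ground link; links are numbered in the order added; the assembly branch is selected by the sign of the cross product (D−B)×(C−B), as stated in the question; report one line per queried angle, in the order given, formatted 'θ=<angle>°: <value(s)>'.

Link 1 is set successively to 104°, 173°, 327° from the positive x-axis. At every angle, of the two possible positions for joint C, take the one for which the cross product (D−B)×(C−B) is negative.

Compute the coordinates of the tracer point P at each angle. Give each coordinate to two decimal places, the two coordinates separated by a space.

A=(0,0), D=(8.00,0)
θ=104°: B = A + 3.00·(cos104°, sin104°) = (-0.7258, 2.9109)
θ=104°: |BD| = 9.1985
θ=104°: circle(B,7.00) ∩ circle(D,8.00): a=3.7839, h=5.8892
θ=104°:   candidates: C₊=(4.7273,7.3000) cross=54.171; C₋=(1.0000,-3.8730) cross=-54.171
θ=104°:   branch - wants cross < 0 → take C=(1.0000,-3.8730) (cross=-54.171)
θ=104°: ex = (C−B)/|BC| = (0.2465,-0.9691); ey = (0.9691,0.2465)
θ=104°: P = B + 0.65·ex + 2.97·ey = (2.3128,3.0132)
θ=173°: B = A + 3.00·(cos173°, sin173°) = (-2.9776, 0.3656)
θ=173°: |BD| = 10.9837
θ=173°: circle(B,7.00) ∩ circle(D,8.00): a=4.8090, h=5.0866
θ=173°:   candidates: C₊=(1.9980,5.2893) cross=55.869; C₋=(1.6594,-4.8782) cross=-55.869
θ=173°:   branch - wants cross < 0 → take C=(1.6594,-4.8782) (cross=-55.869)
θ=173°: ex = (C−B)/|BC| = (0.6624,-0.7491); ey = (0.7491,0.6624)
θ=173°: P = B + 0.65·ex + 2.97·ey = (-0.3222,1.8461)
θ=327°: B = A + 3.00·(cos327°, sin327°) = (2.5160, -1.6339)
θ=327°: |BD| = 5.7222
θ=327°: circle(B,7.00) ∩ circle(D,8.00): a=1.5504, h=6.8261
θ=327°:   candidates: C₊=(2.0528,5.3507) cross=39.061; C₋=(5.9510,-7.7332) cross=-39.061
θ=327°:   branch - wants cross < 0 → take C=(5.9510,-7.7332) (cross=-39.061)
θ=327°: ex = (C−B)/|BC| = (0.4907,-0.8713); ey = (0.8713,0.4907)
θ=327°: P = B + 0.65·ex + 2.97·ey = (5.4228,-0.7428)

θ=104°: 2.31 3.01
θ=173°: -0.32 1.85
θ=327°: 5.42 -0.74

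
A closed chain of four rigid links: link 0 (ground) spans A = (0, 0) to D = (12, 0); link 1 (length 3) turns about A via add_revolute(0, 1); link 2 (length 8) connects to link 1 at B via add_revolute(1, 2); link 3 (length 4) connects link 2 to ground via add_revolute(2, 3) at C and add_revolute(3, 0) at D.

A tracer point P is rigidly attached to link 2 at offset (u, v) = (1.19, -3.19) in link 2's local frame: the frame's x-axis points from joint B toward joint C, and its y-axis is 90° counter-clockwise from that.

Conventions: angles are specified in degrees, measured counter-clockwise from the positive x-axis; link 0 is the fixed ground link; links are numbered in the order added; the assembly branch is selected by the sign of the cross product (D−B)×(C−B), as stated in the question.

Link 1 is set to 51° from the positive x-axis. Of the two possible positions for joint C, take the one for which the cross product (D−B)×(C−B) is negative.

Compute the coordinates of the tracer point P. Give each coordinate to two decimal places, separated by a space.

A=(0,0), D=(12.00,0)
B = A + 3.00·(cos51°, sin51°) = (1.8880, 2.3314)
|BD| = 10.3773
circle(B,8.00) ∩ circle(D,4.00): a=7.5014, h=2.7801
  candidates: C₊=(9.8222,3.3552) cross=28.850; C₋=(8.5730,-2.0629) cross=-28.850
  branch - wants cross < 0 → take C=(8.5730,-2.0629) (cross=-28.850)
ex = (C−B)/|BC| = (0.8356,-0.5493); ey = (0.5493,0.8356)
P = B + 1.19·ex + -3.19·ey = (1.1301,-0.9879)

1.13 -0.99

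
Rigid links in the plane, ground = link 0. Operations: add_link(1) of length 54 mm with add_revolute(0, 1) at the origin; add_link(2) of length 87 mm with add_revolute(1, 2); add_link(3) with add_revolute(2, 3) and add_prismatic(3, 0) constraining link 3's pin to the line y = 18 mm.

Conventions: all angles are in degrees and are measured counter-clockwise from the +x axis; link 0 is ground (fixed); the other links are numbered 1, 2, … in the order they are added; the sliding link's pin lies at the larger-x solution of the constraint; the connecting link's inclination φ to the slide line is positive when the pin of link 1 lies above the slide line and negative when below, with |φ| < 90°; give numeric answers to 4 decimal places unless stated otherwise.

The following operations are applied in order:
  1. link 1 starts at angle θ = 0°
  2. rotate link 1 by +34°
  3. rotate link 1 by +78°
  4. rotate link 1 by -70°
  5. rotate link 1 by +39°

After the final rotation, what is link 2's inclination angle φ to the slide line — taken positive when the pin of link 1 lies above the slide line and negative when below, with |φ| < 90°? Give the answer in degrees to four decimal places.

geometry: r = 54 mm, L = 87 mm, e = 18 mm; θ starts at 0°
rotate link 1 by +34°: θ ← 0° +34° = 34°
rotate link 1 by +78°: θ ← 34° +78° = 112°
rotate link 1 by -70°: θ ← 112° -70° = 42°
rotate link 1 by +39°: θ ← 42° +39° = 81°
h = r sin θ − e = 53.335170 − 18 = 35.335170
sin φ = h / L = 35.335170 / 87 = 0.40615138
φ = arcsin(0.40615138) = 23.963299°

23.9633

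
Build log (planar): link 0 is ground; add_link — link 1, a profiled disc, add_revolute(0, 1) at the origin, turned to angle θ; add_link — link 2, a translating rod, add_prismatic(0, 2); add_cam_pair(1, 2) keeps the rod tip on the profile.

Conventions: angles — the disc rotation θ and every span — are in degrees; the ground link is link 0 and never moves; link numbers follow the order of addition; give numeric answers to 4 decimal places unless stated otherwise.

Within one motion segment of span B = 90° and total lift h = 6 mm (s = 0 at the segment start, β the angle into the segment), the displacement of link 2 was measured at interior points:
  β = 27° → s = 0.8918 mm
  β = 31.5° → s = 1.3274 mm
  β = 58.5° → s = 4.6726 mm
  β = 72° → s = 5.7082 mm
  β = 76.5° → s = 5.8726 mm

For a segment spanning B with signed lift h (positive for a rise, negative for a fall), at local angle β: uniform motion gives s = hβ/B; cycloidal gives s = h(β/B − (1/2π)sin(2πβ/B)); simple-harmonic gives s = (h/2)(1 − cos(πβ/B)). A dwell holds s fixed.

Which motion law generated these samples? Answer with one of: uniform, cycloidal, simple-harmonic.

candidates at β/B = r: uniform s = h·r (linear in β); cycloidal s = h·(r − sin(2πr)/(2π)); simple-harmonic s = (h/2)(1 − cos(πr))
β=27°: printed 0.8918 | uniform 1.8000, cycloidal 0.8918, simple-harmonic 1.2366
β=31.5°: printed 1.3274 | uniform 2.1000, cycloidal 1.3274, simple-harmonic 1.6380
β=58.5°: printed 4.6726 | uniform 3.9000, cycloidal 4.6726, simple-harmonic 4.3620
β=72°: printed 5.7082 | uniform 4.8000, cycloidal 5.7082, simple-harmonic 5.4271
β=76.5°: printed 5.8726 | uniform 5.1000, cycloidal 5.8726, simple-harmonic 5.6730
only one law matches every sample → cycloidal

cycloidal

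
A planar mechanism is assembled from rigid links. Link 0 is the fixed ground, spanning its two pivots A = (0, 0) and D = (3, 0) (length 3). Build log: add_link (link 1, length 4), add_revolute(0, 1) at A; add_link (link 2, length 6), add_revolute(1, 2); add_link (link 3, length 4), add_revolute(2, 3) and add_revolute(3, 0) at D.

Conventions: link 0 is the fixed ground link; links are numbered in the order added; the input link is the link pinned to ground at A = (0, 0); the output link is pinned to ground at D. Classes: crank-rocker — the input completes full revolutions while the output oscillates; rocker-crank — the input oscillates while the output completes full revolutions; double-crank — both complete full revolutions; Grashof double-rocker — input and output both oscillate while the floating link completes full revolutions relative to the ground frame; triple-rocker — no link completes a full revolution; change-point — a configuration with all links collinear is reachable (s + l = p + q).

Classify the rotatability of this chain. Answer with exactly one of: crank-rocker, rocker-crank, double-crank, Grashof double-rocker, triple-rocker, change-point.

lengths: ground=3, input=4, coupler=6, output=4
sorted: s=3 (shortest), l=6 (longest), p+q=8
s + l = 9 vs p + q = 8
s + l > p + q → non-Grashof → no link fully rotates → triple-rocker

triple-rocker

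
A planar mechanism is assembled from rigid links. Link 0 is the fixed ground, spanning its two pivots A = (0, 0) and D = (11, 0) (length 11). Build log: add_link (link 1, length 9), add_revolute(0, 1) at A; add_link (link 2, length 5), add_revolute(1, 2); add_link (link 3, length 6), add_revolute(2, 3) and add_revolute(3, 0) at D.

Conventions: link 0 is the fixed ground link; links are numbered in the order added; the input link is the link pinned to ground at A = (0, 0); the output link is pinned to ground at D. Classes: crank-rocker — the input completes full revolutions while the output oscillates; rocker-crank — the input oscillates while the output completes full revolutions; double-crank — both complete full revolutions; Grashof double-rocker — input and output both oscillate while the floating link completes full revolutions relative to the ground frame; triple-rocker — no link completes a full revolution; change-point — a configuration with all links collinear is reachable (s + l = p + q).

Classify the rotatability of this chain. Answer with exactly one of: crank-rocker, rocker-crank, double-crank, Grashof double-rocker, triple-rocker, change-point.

lengths: ground=11, input=9, coupler=5, output=6
sorted: s=5 (shortest), l=11 (longest), p+q=15
s + l = 16 vs p + q = 15
s + l > p + q → non-Grashof → no link fully rotates → triple-rocker

triple-rocker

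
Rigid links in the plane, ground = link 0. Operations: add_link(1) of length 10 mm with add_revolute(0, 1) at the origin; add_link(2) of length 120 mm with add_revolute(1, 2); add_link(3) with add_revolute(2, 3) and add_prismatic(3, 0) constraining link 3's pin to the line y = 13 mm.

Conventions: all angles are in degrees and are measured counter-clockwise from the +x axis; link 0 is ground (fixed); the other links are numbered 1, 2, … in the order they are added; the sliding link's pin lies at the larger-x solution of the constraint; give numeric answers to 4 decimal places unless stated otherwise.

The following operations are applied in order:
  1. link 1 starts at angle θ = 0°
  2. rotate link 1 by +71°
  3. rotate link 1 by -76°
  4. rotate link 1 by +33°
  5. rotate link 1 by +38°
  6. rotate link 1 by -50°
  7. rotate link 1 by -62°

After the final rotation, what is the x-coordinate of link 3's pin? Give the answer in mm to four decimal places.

geometry: r = 10 mm, L = 120 mm, e = 13 mm; θ starts at 0°
rotate link 1 by +71°: θ ← 0° +71° = 71°
rotate link 1 by -76°: θ ← 71° -76° = -5°
rotate link 1 by +33°: θ ← -5° +33° = 28°
rotate link 1 by +38°: θ ← 28° +38° = 66°
rotate link 1 by -50°: θ ← 66° -50° = 16°
rotate link 1 by -62°: θ ← 16° -62° = -46°
crank pin P = (r cos θ, r sin θ) = (6.946584, -7.193398)
h = r sin θ − e = -7.193398 − 13 = -20.193398
x = r cos θ + √(L² − h²) = 6.946584 + 118.288743 = 125.235327

125.2353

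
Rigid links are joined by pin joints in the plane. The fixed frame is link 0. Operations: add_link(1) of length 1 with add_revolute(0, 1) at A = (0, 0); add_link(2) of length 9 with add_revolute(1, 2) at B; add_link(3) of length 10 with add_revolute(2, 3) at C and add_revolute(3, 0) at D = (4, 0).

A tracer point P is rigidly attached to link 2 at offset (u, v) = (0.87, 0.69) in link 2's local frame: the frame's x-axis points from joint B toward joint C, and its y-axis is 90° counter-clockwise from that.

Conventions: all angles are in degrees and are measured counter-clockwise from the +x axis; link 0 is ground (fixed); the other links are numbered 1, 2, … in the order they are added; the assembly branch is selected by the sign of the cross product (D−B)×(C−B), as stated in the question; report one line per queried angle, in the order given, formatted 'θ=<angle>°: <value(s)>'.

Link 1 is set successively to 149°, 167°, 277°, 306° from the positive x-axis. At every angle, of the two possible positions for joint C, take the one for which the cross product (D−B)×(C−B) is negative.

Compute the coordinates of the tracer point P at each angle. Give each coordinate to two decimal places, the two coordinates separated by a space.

A=(0,0), D=(4.00,0)
θ=149°: B = A + 1.00·(cos149°, sin149°) = (-0.8572, 0.5150)
θ=149°: |BD| = 4.8844
θ=149°: circle(B,9.00) ∩ circle(D,10.00): a=0.4972, h=8.9863
θ=149°:   candidates: C₊=(0.5849,9.3988) cross=43.892; C₋=(-1.3103,-8.4735) cross=-43.892
θ=149°:   branch - wants cross < 0 → take C=(-1.3103,-8.4735) (cross=-43.892)
θ=149°: ex = (C−B)/|BC| = (-0.0503,-0.9987); ey = (0.9987,-0.0503)
θ=149°: P = B + 0.87·ex + 0.69·ey = (-0.2118,-0.3886)
θ=167°: B = A + 1.00·(cos167°, sin167°) = (-0.9744, 0.2250)
θ=167°: |BD| = 4.9795
θ=167°: circle(B,9.00) ∩ circle(D,10.00): a=0.5819, h=8.9812
θ=167°:   candidates: C₊=(0.0127,9.1707) cross=44.721; C₋=(-0.7988,-8.7733) cross=-44.721
θ=167°:   branch - wants cross < 0 → take C=(-0.7988,-8.7733) (cross=-44.721)
θ=167°: ex = (C−B)/|BC| = (0.0195,-0.9998); ey = (0.9998,0.0195)
θ=167°: P = B + 0.87·ex + 0.69·ey = (-0.2675,-0.6314)
θ=277°: B = A + 1.00·(cos277°, sin277°) = (0.1219, -0.9925)
θ=277°: |BD| = 4.0031
θ=277°: circle(B,9.00) ∩ circle(D,10.00): a=-0.3716, h=8.9923
θ=277°:   candidates: C₊=(-2.4677,7.6269) cross=35.997; C₋=(1.9915,-9.7962) cross=-35.997
θ=277°:   branch - wants cross < 0 → take C=(1.9915,-9.7962) (cross=-35.997)
θ=277°: ex = (C−B)/|BC| = (0.2077,-0.9782); ey = (0.9782,0.2077)
θ=277°: P = B + 0.87·ex + 0.69·ey = (0.9775,-1.7002)
θ=306°: B = A + 1.00·(cos306°, sin306°) = (0.5878, -0.8090)
θ=306°: |BD| = 3.5068
θ=306°: circle(B,9.00) ∩ circle(D,10.00): a=-0.9556, h=8.9491
θ=306°:   candidates: C₊=(-2.4066,7.6782) cross=31.383; C₋=(1.7225,-9.7372) cross=-31.383
θ=306°:   branch - wants cross < 0 → take C=(1.7225,-9.7372) (cross=-31.383)
θ=306°: ex = (C−B)/|BC| = (0.1261,-0.9920); ey = (0.9920,0.1261)
θ=306°: P = B + 0.87·ex + 0.69·ey = (1.3820,-1.5851)

θ=149°: -0.21 -0.39
θ=167°: -0.27 -0.63
θ=277°: 0.98 -1.70
θ=306°: 1.38 -1.59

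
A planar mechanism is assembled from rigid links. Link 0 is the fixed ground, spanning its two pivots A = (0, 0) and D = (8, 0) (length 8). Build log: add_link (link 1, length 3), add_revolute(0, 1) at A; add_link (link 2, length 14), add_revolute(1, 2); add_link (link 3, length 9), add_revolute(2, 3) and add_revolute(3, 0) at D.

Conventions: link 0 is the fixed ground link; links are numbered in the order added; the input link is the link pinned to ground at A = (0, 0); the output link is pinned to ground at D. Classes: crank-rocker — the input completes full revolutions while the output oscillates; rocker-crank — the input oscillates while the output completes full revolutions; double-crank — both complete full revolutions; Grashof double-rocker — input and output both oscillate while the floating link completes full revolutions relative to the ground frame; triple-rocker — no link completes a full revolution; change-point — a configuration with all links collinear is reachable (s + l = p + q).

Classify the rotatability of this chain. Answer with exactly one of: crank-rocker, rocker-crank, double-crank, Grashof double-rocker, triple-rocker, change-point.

lengths: ground=8, input=3, coupler=14, output=9
sorted: s=3 (shortest), l=14 (longest), p+q=17
s + l = 17 vs p + q = 17
s + l = p + q → change-point (collinear configuration reachable)

change-point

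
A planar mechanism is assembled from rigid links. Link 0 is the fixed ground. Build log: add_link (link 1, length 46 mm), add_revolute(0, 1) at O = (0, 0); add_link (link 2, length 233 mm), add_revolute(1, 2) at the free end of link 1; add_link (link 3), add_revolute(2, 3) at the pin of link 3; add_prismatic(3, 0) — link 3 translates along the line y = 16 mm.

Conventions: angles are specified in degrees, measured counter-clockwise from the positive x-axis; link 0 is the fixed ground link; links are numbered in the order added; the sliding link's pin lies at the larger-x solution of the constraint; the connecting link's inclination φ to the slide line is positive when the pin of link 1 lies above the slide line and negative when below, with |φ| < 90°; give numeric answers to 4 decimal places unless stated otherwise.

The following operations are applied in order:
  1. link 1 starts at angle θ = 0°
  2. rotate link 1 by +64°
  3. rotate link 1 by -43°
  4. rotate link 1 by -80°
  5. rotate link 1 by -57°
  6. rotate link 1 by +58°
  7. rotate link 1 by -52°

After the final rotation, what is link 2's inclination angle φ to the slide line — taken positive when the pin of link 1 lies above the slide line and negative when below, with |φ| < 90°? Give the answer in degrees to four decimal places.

geometry: r = 46 mm, L = 233 mm, e = 16 mm; θ starts at 0°
rotate link 1 by +64°: θ ← 0° +64° = 64°
rotate link 1 by -43°: θ ← 64° -43° = 21°
rotate link 1 by -80°: θ ← 21° -80° = -59°
rotate link 1 by -57°: θ ← -59° -57° = -116°
rotate link 1 by +58°: θ ← -116° +58° = -58°
rotate link 1 by -52°: θ ← -58° -52° = -110°
h = r sin θ − e = -43.225861 − 16 = -59.225861
sin φ = h / L = -59.225861 / 233 = -0.25418824
φ = arcsin(-0.25418824) = -14.725490°

-14.7255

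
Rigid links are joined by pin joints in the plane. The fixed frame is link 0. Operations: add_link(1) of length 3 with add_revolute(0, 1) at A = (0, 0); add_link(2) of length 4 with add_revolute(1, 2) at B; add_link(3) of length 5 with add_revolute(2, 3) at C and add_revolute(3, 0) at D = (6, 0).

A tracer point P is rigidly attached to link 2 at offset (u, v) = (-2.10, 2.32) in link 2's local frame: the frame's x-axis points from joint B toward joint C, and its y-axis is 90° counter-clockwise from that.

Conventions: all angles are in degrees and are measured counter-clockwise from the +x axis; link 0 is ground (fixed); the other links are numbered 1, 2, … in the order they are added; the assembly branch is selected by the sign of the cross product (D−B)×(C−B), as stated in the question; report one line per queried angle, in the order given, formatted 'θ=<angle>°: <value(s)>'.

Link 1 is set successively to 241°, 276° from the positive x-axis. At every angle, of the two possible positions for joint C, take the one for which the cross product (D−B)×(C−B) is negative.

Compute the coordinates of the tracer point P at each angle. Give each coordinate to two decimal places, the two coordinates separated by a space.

A=(0,0), D=(6.00,0)
θ=241°: B = A + 3.00·(cos241°, sin241°) = (-1.4544, -2.6239)
θ=241°: |BD| = 7.9027
θ=241°: circle(B,4.00) ∩ circle(D,5.00): a=3.3819, h=2.1360
θ=241°:   candidates: C₊=(1.0265,0.5138) cross=16.880; C₋=(2.4449,-3.5158) cross=-16.880
θ=241°:   branch - wants cross < 0 → take C=(2.4449,-3.5158) (cross=-16.880)
θ=241°: ex = (C−B)/|BC| = (0.9748,-0.2230); ey = (0.2230,0.9748)
θ=241°: P = B + -2.10·ex + 2.32·ey = (-2.9842,0.1060)
θ=276°: B = A + 3.00·(cos276°, sin276°) = (0.3136, -2.9836)
θ=276°: |BD| = 6.4216
θ=276°: circle(B,4.00) ∩ circle(D,5.00): a=2.5100, h=3.1144
θ=276°:   candidates: C₊=(1.0893,0.9405) cross=20.000; C₋=(3.9833,-4.5752) cross=-20.000
θ=276°:   branch - wants cross < 0 → take C=(3.9833,-4.5752) (cross=-20.000)
θ=276°: ex = (C−B)/|BC| = (0.9174,-0.3979); ey = (0.3979,0.9174)
θ=276°: P = B + -2.10·ex + 2.32·ey = (-0.6898,-0.0195)

θ=241°: -2.98 0.11
θ=276°: -0.69 -0.02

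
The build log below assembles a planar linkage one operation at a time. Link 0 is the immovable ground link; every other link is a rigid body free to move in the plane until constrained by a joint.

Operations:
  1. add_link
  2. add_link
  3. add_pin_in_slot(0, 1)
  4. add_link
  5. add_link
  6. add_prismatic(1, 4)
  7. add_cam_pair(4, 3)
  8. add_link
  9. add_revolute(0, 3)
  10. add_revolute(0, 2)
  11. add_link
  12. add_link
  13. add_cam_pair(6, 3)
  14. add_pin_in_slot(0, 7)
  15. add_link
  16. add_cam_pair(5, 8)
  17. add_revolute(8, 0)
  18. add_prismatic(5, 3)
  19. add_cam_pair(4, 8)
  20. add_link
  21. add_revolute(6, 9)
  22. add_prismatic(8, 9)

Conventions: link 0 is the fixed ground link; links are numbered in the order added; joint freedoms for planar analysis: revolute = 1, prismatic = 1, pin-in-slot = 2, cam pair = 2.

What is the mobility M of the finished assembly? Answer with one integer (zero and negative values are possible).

ground; <1,0,0>
#1 <2,0,0>
#2 <3,0,0>
PS:0↔1 J2 <3,0,1>
#3 <4,0,1>
#4 <5,0,1>
P:1↔4 J1 <5,1,1>
C:4↔3 J2 <5,1,2>
#5 <6,1,2>
R:0↔3 J1 <6,2,2>
R:0↔2 J1 <6,3,2>
#6 <7,3,2>
#7 <8,3,2>
C:6↔3 J2 <8,3,3>
PS:0↔7 J2 <8,3,4>
#8 <9,3,4>
C:5↔8 J2 <9,3,5>
R:8↔0 J1 <9,4,5>
P:5↔3 J1 <9,5,5>
C:4↔8 J2 <9,5,6>
#9 <10,5,6>
R:6↔9 J1 <10,6,6>
P:8↔9 J1 <10,7,6>
3×9 − 2×7 − 1×6 = 7

M = 7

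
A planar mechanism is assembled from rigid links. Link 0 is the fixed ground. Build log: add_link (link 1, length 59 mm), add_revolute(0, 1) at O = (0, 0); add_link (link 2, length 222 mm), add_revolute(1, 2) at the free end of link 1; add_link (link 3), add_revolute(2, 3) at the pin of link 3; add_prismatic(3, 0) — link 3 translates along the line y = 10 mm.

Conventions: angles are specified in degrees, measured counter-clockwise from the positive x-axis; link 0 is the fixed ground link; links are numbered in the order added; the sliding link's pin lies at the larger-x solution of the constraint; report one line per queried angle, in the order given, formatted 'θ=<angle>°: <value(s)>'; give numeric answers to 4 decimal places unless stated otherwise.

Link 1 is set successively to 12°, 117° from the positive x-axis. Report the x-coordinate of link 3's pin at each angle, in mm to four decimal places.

geometry: r = 59 mm, L = 222 mm, e = 10 mm
θ=12°: crank pin P = (r cos θ, r sin θ) = (57.710708, 12.266790)
θ=12°: h = r sin θ − e = 12.266790 − 10 = 2.266790
θ=12°: x = r cos θ + √(L² − h²) = 57.710708 + 221.988427 = 279.699135
θ=117°: crank pin P = (r cos θ, r sin θ) = (-26.785439, 52.569385)
θ=117°: h = r sin θ − e = 52.569385 − 10 = 42.569385
θ=117°: x = r cos θ + √(L² − h²) = -26.785439 + 217.880351 = 191.094912

θ=12°: 279.6991
θ=117°: 191.0949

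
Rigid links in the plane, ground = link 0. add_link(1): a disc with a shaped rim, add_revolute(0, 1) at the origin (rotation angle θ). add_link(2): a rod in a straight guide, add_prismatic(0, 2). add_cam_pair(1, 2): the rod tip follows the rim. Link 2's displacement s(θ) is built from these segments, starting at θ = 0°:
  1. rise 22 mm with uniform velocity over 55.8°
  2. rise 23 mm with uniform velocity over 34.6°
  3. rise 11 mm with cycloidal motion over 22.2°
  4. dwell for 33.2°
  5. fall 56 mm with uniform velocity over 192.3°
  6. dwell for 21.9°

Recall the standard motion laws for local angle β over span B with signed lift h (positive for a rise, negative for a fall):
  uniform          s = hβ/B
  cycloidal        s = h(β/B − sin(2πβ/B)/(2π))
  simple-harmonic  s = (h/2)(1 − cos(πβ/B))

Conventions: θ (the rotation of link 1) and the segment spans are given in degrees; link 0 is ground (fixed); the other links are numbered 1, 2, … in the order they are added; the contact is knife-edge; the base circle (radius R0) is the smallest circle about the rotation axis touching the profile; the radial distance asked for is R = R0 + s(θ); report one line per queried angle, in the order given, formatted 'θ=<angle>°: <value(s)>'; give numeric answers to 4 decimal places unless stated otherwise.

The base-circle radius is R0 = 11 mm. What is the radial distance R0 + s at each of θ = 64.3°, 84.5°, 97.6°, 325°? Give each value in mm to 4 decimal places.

segment 1 (0° to 55.8°, uniform, h = 22) is passed completely: s = 0.0000 + (22) = 22.0000
θ = 64.3° falls in segment 2 (55.8° to 90.4°, uniform, h = 23): β = 64.3 − 55.8 = 8.5°, B = 34.6°; Δs = 23·8.5/34.6 = 5.6503; s = 22.0000 + 5.6503 = 27.6503
θ = 84.5° falls in segment 2 (55.8° to 90.4°, uniform, h = 23): β = 84.5 − 55.8 = 28.7°, B = 34.6°; Δs = 23·28.7/34.6 = 19.0780; s = 22.0000 + 19.0780 = 41.0780
segment 2 (55.8° to 90.4°, uniform, h = 23) is passed completely: s = 22.0000 + (23) = 45.0000
θ = 97.6° falls in segment 3 (90.4° to 112.6°, cycloidal, h = 11): β = 97.6 − 90.4 = 7.2°, B = 22.2°; Δs = 11·(0.3243 − sin(2π·0.3243)/(2π)) = 2.0043; s = 45.0000 + 2.0043 = 47.0043
segment 3 (90.4° to 112.6°, cycloidal, h = 11) is passed completely: s = 45.0000 + (11) = 56.0000
segment 4 (112.6° to 145.8°, dwell): s unchanged at 56.0000
θ = 325° falls in segment 5 (145.8° to 338.1°, uniform, h = -56): β = 325 − 145.8 = 179.2°, B = 192.3°; Δs = -56·179.2/192.3 = -52.1851; s = 56.0000 − 52.1851 = 3.8149
θ=64.3°: R = R0 + s = 11 + 27.6503 = 38.6503
θ=84.5°: R = R0 + s = 11 + 41.0780 = 52.0780
θ=97.6°: R = R0 + s = 11 + 47.0043 = 58.0043
θ=325°: R = R0 + s = 11 + 3.8149 = 14.8149

θ=64.3°: 38.6503
θ=84.5°: 52.0780
θ=97.6°: 58.0043
θ=325°: 14.8149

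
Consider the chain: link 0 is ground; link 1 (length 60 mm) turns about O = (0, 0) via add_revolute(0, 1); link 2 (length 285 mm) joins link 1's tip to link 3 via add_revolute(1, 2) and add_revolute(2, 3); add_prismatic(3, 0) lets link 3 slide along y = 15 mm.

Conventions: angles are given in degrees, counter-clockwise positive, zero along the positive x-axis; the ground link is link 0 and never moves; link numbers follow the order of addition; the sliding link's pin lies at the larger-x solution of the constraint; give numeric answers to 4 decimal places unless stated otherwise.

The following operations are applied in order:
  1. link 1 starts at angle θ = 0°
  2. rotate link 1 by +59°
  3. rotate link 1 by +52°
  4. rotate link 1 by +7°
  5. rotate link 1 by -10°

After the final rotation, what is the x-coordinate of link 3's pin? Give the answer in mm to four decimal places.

geometry: r = 60 mm, L = 285 mm, e = 15 mm; θ starts at 0°
rotate link 1 by +59°: θ ← 0° +59° = 59°
rotate link 1 by +52°: θ ← 59° +52° = 111°
rotate link 1 by +7°: θ ← 111° +7° = 118°
rotate link 1 by -10°: θ ← 118° -10° = 108°
crank pin P = (r cos θ, r sin θ) = (-18.541020, 57.063391)
h = r sin θ − e = 57.063391 − 15 = 42.063391
x = r cos θ + √(L² − h²) = -18.541020 + 281.878824 = 263.337804

263.3378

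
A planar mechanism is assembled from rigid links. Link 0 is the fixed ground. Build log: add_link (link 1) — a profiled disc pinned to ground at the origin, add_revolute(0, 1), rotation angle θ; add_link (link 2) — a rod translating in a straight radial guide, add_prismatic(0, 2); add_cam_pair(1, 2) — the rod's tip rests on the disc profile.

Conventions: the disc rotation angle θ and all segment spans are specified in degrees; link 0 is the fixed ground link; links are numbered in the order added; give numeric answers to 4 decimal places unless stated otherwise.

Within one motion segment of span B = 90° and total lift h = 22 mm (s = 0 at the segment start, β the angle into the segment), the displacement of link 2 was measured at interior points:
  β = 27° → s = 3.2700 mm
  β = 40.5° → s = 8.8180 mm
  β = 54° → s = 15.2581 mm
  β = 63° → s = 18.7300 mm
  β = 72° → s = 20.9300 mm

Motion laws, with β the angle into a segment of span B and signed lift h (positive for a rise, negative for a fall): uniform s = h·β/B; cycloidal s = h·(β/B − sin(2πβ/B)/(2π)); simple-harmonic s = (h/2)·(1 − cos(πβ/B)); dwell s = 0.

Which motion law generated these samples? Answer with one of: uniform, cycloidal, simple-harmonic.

candidates at β/B = r: uniform s = h·r (linear in β); cycloidal s = h·(r − sin(2πr)/(2π)); simple-harmonic s = (h/2)(1 − cos(πr))
β=27°: printed 3.2700 | uniform 6.6000, cycloidal 3.2700, simple-harmonic 4.5344
β=40.5°: printed 8.8180 | uniform 9.9000, cycloidal 8.8180, simple-harmonic 9.2792
β=54°: printed 15.2581 | uniform 13.2000, cycloidal 15.2581, simple-harmonic 14.3992
β=63°: printed 18.7300 | uniform 15.4000, cycloidal 18.7300, simple-harmonic 17.4656
β=72°: printed 20.9300 | uniform 17.6000, cycloidal 20.9300, simple-harmonic 19.8992
only one law matches every sample → cycloidal

cycloidal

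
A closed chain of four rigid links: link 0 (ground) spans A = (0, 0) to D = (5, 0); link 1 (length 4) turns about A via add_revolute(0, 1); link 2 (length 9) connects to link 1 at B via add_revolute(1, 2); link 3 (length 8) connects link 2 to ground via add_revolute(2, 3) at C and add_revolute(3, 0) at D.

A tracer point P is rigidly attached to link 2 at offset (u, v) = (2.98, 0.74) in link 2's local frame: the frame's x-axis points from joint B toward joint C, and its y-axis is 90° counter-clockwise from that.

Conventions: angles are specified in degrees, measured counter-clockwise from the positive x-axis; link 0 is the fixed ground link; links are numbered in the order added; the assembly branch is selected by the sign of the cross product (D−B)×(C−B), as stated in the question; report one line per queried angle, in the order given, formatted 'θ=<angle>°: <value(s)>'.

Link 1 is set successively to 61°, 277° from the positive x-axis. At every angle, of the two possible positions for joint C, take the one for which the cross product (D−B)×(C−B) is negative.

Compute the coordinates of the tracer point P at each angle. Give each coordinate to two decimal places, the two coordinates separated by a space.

A=(0,0), D=(5.00,0)
θ=61°: B = A + 4.00·(cos61°, sin61°) = (1.9392, 3.4985)
θ=61°: |BD| = 4.6484
θ=61°: circle(B,9.00) ∩ circle(D,8.00): a=4.1528, h=7.9846
θ=61°:   candidates: C₊=(10.6831,5.6305) cross=37.116; C₋=(-1.3357,-4.8845) cross=-37.116
θ=61°:   branch - wants cross < 0 → take C=(-1.3357,-4.8845) (cross=-37.116)
θ=61°: ex = (C−B)/|BC| = (-0.3639,-0.9314); ey = (0.9314,-0.3639)
θ=61°: P = B + 2.98·ex + 0.74·ey = (1.5441,0.4535)
θ=277°: B = A + 4.00·(cos277°, sin277°) = (0.4875, -3.9702)
θ=277°: |BD| = 6.0104
θ=277°: circle(B,9.00) ∩ circle(D,8.00): a=4.4194, h=7.8402
θ=277°:   candidates: C₊=(-1.3733,4.8353) cross=47.123; C₋=(8.9843,-6.9372) cross=-47.123
θ=277°:   branch - wants cross < 0 → take C=(8.9843,-6.9372) (cross=-47.123)
θ=277°: ex = (C−B)/|BC| = (0.9441,-0.3297); ey = (0.3297,0.9441)
θ=277°: P = B + 2.98·ex + 0.74·ey = (3.5448,-4.2540)

θ=61°: 1.54 0.45
θ=277°: 3.54 -4.25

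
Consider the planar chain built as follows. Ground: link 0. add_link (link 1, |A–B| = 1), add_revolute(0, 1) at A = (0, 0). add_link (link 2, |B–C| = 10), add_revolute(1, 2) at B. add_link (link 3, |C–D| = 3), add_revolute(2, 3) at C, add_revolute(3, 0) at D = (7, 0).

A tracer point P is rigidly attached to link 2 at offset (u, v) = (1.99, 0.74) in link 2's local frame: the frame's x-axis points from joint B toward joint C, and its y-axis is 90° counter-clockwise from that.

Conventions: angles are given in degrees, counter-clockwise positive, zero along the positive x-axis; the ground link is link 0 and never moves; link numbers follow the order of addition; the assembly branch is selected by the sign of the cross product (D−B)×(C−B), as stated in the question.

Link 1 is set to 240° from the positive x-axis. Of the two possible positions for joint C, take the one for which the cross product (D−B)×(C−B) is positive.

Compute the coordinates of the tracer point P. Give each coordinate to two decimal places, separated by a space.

A=(0,0), D=(7.00,0)
B = A + 1.00·(cos240°, sin240°) = (-0.5000, -0.8660)
|BD| = 7.5498
circle(B,10.00) ∩ circle(D,3.00): a=9.8015, h=1.9824
  candidates: C₊=(9.0094,2.2276) cross=14.967; C₋=(9.4642,-1.7110) cross=-14.967
  branch + wants cross > 0 → take C=(9.0094,2.2276) (cross=14.967)
ex = (C−B)/|BC| = (0.9509,0.3094); ey = (-0.3094,0.9509)
P = B + 1.99·ex + 0.74·ey = (1.1635,0.4533)

1.16 0.45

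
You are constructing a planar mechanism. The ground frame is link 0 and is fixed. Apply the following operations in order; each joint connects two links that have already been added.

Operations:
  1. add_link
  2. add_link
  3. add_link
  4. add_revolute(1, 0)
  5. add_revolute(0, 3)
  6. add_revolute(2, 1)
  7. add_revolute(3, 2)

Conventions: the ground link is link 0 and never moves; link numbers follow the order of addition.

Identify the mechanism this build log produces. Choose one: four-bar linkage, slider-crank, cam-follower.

links: 4 (incl. ground); joints: 4 revolute, 0 prismatic, 0 higher (cam) pair, forming one closed loop
4 links in a single 4R loop → four-bar linkage

four-bar linkage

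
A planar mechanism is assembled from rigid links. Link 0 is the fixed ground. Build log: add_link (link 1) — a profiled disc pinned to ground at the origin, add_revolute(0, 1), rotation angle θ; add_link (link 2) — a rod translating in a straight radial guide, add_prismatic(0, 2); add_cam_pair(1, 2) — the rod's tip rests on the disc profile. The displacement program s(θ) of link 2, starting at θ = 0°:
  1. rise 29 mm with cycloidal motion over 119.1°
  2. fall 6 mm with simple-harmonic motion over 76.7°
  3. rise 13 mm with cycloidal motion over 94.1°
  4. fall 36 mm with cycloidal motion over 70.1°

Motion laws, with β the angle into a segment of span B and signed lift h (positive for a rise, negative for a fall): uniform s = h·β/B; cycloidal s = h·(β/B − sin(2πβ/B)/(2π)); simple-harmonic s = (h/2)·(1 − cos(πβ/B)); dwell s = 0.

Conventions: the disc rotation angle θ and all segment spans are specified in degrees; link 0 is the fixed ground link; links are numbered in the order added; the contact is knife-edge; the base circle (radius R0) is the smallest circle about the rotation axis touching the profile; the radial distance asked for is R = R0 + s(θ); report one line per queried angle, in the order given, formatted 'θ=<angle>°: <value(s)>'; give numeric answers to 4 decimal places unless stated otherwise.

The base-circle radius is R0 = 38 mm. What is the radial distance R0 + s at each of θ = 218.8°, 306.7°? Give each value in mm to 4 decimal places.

seg 1 [0°–119.1°] cycloidal, h=29: full span → s += 29 → s = 29.0000
seg 2 [119.1°–195.8°] simple-harmonic, h=-6: full span → s += -6 → s = 23.0000
seg 3 [195.8°–289.9°] cycloidal, h=13: θ=218.8° here. β=23, B=94.1. 13·(0.2444 − sin(2π·0.2444)/(2π)) = 1.1097 → s = 24.1097
seg 3 [195.8°–289.9°] cycloidal, h=13: full span → s += 13 → s = 36.0000
seg 4 [289.9°–360°] cycloidal, h=-36: θ=306.7° here. β=16.8, B=70.1. -36·(0.2397 − sin(2π·0.2397)/(2π)) = -2.9102 → s = 33.0898
θ=218.8°: R = R0 + s = 38 + 24.1097 = 62.1097
θ=306.7°: R = R0 + s = 38 + 33.0898 = 71.0898

θ=218.8°: 62.1097
θ=306.7°: 71.0898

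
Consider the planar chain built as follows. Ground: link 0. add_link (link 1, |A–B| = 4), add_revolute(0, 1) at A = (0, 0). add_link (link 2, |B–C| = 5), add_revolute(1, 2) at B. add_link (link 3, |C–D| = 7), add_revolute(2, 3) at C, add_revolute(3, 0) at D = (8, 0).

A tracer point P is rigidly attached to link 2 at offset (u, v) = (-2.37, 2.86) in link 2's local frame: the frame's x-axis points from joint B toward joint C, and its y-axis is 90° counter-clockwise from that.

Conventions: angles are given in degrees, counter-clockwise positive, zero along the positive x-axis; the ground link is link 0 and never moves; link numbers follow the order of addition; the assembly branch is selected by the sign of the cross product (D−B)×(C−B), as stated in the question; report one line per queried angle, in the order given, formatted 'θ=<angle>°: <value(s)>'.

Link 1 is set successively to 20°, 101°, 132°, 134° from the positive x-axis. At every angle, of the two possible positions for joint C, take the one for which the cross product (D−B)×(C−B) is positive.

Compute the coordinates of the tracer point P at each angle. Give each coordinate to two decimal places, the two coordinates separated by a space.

A=(0,0), D=(8.00,0)
θ=20°: B = A + 4.00·(cos20°, sin20°) = (3.7588, 1.3681)
θ=20°: |BD| = 4.4564
θ=20°: circle(B,5.00) ∩ circle(D,7.00): a=-0.4645, h=4.9784
θ=20°:   candidates: C₊=(4.8450,6.2487) cross=22.186; C₋=(1.7884,-3.2273) cross=-22.186
θ=20°:   branch + wants cross > 0 → take C=(4.8450,6.2487) (cross=22.186)
θ=20°: ex = (C−B)/|BC| = (0.2172,0.9761); ey = (-0.9761,0.2172)
θ=20°: P = B + -2.37·ex + 2.86·ey = (0.4522,-0.3240)
θ=101°: B = A + 4.00·(cos101°, sin101°) = (-0.7632, 3.9265)
θ=101°: |BD| = 9.6027
θ=101°: circle(B,5.00) ∩ circle(D,7.00): a=3.5517, h=3.5193
θ=101°:   candidates: C₊=(3.9170,5.6859) cross=33.795; C₋=(1.0389,-0.7374) cross=-33.795
θ=101°:   branch + wants cross > 0 → take C=(3.9170,5.6859) (cross=33.795)
θ=101°: ex = (C−B)/|BC| = (0.9360,0.3519); ey = (-0.3519,0.9360)
θ=101°: P = B + -2.37·ex + 2.86·ey = (-3.9880,5.7697)
θ=132°: B = A + 4.00·(cos132°, sin132°) = (-2.6765, 2.9726)
θ=132°: |BD| = 11.0826
θ=132°: circle(B,5.00) ∩ circle(D,7.00): a=4.4585, h=2.2631
θ=132°:   candidates: C₊=(2.2256,3.9569) cross=25.081; C₋=(1.0116,-0.4034) cross=-25.081
θ=132°:   branch + wants cross > 0 → take C=(2.2256,3.9569) (cross=25.081)
θ=132°: ex = (C−B)/|BC| = (0.9804,0.1969); ey = (-0.1969,0.9804)
θ=132°: P = B + -2.37·ex + 2.86·ey = (-5.5632,5.3101)
θ=134°: B = A + 4.00·(cos134°, sin134°) = (-2.7786, 2.8774)
θ=134°: |BD| = 11.1561
θ=134°: circle(B,5.00) ∩ circle(D,7.00): a=4.5024, h=2.1745
θ=134°:   candidates: C₊=(2.1323,3.8170) cross=24.259; C₋=(1.0106,-0.3848) cross=-24.259
θ=134°:   branch + wants cross > 0 → take C=(2.1323,3.8170) (cross=24.259)
θ=134°: ex = (C−B)/|BC| = (0.9822,0.1879); ey = (-0.1879,0.9822)
θ=134°: P = B + -2.37·ex + 2.86·ey = (-5.6439,5.2410)

θ=20°: 0.45 -0.32
θ=101°: -3.99 5.77
θ=132°: -5.56 5.31
θ=134°: -5.64 5.24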